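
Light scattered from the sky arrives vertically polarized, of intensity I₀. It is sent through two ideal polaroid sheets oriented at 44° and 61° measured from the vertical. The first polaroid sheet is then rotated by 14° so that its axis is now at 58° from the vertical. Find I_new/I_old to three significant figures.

Before rotation:
I₁ = I₀ cos²(44° − 0°) = I₀ cos²(44°) = 0.5174 I₀.
I₂ = I₁ cos²(61° − 44°) = 0.5174 I₀ · cos²(17°) = 0.4732 I₀.
After rotation:
I₁ = I₀ cos²(58° − 0°) = I₀ cos²(58°) = 0.2808 I₀.
I₂ = I₁ cos²(61° − 58°) = 0.2808 I₀ · cos²(3°) = 0.28 I₀.
Ratio = 0.28 / 0.4732 = 0.5918.

I_new/I_old ≈ 0.592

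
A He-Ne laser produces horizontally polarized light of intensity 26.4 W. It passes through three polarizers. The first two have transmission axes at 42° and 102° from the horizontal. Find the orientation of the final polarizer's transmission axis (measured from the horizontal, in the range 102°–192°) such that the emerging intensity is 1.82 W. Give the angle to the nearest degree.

θ ≈ 147°

I₁ = I₀ cos²(42° − 0°) = I₀ cos²(42°) = 0.5523 I₀.
I₂ = I₁ cos²(102° − 42°) = 0.5523 I₀ · cos²(60°) = 0.1381 I₀.
Target fraction: 1.82 / 26.4 W = 0.06894 of I₀.
Need I₃/I₀ = 0.06894, so cos²(θ − 102°) = 0.06894 / 0.1381 = 0.4993.
θ − 102° = arccos(√0.4993) = 45.0°, giving θ ≈ 102 + 45.0 = 147.0°.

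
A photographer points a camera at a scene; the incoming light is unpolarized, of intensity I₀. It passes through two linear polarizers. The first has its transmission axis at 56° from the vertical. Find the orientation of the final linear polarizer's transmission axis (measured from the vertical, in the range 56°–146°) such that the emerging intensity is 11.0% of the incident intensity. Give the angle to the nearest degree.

θ ≈ 118°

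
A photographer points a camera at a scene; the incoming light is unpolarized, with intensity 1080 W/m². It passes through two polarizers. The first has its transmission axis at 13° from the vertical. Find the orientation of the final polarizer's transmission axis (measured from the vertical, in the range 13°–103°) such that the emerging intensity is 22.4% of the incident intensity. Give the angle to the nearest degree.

θ ≈ 61°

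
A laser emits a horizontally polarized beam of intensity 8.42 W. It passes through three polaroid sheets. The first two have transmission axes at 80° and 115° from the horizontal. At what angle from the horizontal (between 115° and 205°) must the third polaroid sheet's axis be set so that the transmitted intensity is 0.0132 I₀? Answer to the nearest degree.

By Malus's law, I₁ = I₀ cos²(80° − 0°) = I₀ cos²(80°) = 0.03015 I₀.
I₂ = I₁ cos²(115° − 80°) = 0.03015 I₀ · cos²(35°) = 0.02023 I₀.
Need I₃/I₀ = 0.0132, so cos²(θ − 115°) = 0.0132 / 0.02023 = 0.6524.
θ − 115° = arccos(√0.6524) = 36.1°, giving θ ≈ 115 + 36.1 = 151.1°.

θ ≈ 151°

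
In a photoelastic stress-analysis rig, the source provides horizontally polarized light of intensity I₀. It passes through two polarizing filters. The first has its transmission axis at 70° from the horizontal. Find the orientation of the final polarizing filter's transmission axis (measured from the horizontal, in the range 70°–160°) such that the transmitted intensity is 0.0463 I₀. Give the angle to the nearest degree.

θ ≈ 121°

I₁ = I₀ cos²(70° − 0°) = I₀ cos²(70°) = 0.117 I₀.
Need I₂/I₀ = 0.0463, so cos²(θ − 70°) = 0.0463 / 0.117 = 0.3958.
θ − 70° = arccos(√0.3958) = 51.0°, giving θ ≈ 70 + 51.0 = 121.0°.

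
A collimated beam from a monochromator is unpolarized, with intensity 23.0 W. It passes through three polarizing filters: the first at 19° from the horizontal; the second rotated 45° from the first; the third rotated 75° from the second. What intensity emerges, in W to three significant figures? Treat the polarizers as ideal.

Unpolarized light through the first polarizer → I₁ = 23.0 W/2 = 11.5 W, polarized at 19°.
I₂ = I₁ · cos²(45°) = 11.5 · 0.5 = 5.75 W.
I₃ = I₂ · cos²(75°) = 5.75 · 0.06699 = 0.3852 W.

I ≈ 0.385 W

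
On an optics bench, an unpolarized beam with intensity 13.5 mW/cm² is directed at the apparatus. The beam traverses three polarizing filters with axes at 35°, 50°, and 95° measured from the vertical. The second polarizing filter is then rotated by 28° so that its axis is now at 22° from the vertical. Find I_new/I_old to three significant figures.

I_new/I_old ≈ 0.174

Before rotation:
Unpolarized light through the first polarizer → I₁ = ½ I₀, now polarized at 35°.
I₂ = I₁ cos²(50° − 35°) = 0.5 I₀ · cos²(15°) = 0.4665 I₀.
I₃ = I₂ cos²(95° − 50°) = 0.4665 I₀ · cos²(45°) = 0.2333 I₀.
After rotation:
Unpolarized light through the first polarizer → I₁ = ½ I₀, now polarized at 35°.
I₂ = I₁ cos²(22° − 35°) = 0.5 I₀ · cos²(13°) = 0.4747 I₀.
I₃ = I₂ cos²(95° − 22°) = 0.4747 I₀ · cos²(73°) = 0.04058 I₀.
Ratio = 0.04058 / 0.2333 = 0.174.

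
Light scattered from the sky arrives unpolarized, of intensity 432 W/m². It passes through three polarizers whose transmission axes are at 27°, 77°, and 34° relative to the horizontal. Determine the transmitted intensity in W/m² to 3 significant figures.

I ≈ 47.7 W/m²

Unpolarized light through the first polarizer → I₁ = 432 W/m²/2 = 216 W/m², polarized at 27°.
I₂ = I₁ · cos²(50°) = 216 · 0.4132 = 89.25 W/m².
I₃ = I₂ · cos²(43°) = 89.25 · 0.5349 = 47.74 W/m².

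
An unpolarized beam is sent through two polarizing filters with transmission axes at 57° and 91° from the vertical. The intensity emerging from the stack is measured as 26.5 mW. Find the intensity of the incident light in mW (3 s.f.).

I₀ ≈ 77.1 mW

Unpolarized light through the first polarizer → I₁ = ½ I₀, now polarized at 57°.
I₂ = I₁ cos²(91° − 57°) = 0.5 I₀ · cos²(34°) = 0.3437 I₀.
So 26.5 mW = 0.3437 I₀, giving I₀ = 26.5/0.3437 = 77.11 mW.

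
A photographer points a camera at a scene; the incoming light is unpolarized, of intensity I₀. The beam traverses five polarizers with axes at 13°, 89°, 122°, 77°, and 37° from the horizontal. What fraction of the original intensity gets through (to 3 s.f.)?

≈ 0.00604 I₀

Unpolarized light through the first polarizer → I₁ = ½ I₀, now polarized at 13°.
I₂ = I₁ cos²(89° − 13°) = 0.5 I₀ · cos²(76°) = 0.02926 I₀.
I₃ = I₂ cos²(122° − 89°) = 0.02926 I₀ · cos²(33°) = 0.02058 I₀.
I₄ = I₃ cos²(77° − 122°) = 0.02058 I₀ · cos²(45°) = 0.01029 I₀.
I₅ = I₄ cos²(37° − 77°) = 0.01029 I₀ · cos²(40°) = 0.006039 I₀.
Transmitted fraction = 0.006039.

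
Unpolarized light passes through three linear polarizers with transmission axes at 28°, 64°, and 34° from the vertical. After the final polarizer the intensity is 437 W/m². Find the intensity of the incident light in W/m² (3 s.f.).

Unpolarized light through the first polarizer → I₁ = ½ I₀, now polarized at 28°.
I₂ = I₁ cos²(64° − 28°) = 0.5 I₀ · cos²(36°) = 0.3273 I₀.
I₃ = I₂ cos²(34° − 64°) = 0.3273 I₀ · cos²(30°) = 0.2454 I₀.
So 437 W/m² = 0.2454 I₀, giving I₀ = 437/0.2454 = 1780 W/m².

I₀ ≈ 1780 W/m²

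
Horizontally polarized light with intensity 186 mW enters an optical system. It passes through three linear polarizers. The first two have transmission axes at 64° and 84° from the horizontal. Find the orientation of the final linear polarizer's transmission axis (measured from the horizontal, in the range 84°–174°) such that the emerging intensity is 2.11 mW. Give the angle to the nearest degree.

I₁ = I₀ cos²(64° − 0°) = I₀ cos²(64°) = 0.1922 I₀.
I₂ = I₁ cos²(84° − 64°) = 0.1922 I₀ · cos²(20°) = 0.1697 I₀.
Target fraction: 2.11 / 186 mW = 0.01134 of I₀.
Need I₃/I₀ = 0.01134, so cos²(θ − 84°) = 0.01134 / 0.1697 = 0.06685.
θ − 84° = arccos(√0.06685) = 75.0°, giving θ ≈ 84 + 75.0 = 159.0°.

θ ≈ 159°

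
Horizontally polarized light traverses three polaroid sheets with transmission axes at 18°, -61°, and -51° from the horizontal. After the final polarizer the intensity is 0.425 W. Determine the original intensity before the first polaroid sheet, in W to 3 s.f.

I₁ = I₀ cos²(18° − 0°) = I₀ cos²(18°) = 0.9045 I₀.
I₂ = I₁ cos²(-61° − 18°) = 0.9045 I₀ · cos²(79°) = 0.03293 I₀.
I₃ = I₂ cos²(-51° + 61°) = 0.03293 I₀ · cos²(10°) = 0.03194 I₀.
So 0.425 W = 0.03194 I₀, giving I₀ = 0.425/0.03194 = 13.31 W.

I₀ ≈ 13.3 W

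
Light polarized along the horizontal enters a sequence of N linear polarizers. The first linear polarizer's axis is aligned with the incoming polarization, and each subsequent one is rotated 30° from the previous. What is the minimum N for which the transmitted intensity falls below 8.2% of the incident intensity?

First polarizer is aligned with the polarization: full transmission.
Each further stage multiplies by cos²(30°) = 0.75.
After N polarizers: T = 0.75^(N−1). Require T < 0.082 ⇒ N−1 > ln(0.082)/ln(0.75) = 8.69, so N−1 ≥ 9 and N = 10.
Check: N=10 gives T = 0.07508 < 0.082; N=9 gives T = 0.1001.

N = 10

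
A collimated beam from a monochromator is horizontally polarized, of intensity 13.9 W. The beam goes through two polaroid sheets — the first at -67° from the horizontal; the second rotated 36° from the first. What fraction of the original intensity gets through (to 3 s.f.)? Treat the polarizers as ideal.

I₁ = 13.9 W · cos²(67°) = 2.122 W.
I₂ = I₁ · cos²(36°) = 2.122 · 0.6545 = 1.389 W.
Transmitted fraction = 0.09992.

I/I₀ ≈ 0.0999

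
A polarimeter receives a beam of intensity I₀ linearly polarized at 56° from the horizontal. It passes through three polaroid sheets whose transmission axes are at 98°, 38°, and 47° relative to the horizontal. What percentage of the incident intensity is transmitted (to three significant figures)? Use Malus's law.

≈ 13.5%

By Malus's law, I₁ = I₀ cos²(98° − 56°) = I₀ cos²(42°) = 0.5523 I₀.
I₂ = I₁ cos²(38° − 98°) = 0.5523 I₀ · cos²(60°) = 0.1381 I₀.
I₃ = I₂ cos²(47° − 38°) = 0.1381 I₀ · cos²(9°) = 0.1347 I₀.
That is 13.47% of the incident intensity.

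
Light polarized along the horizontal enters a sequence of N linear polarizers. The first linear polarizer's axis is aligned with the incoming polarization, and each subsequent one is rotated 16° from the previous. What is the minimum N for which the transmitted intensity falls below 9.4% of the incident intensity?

N = 31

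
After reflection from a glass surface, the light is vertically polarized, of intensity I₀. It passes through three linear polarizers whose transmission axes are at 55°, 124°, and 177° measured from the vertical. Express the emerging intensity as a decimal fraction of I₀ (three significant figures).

I₁ = I₀ cos²(55° − 0°) = I₀ cos²(55°) = 0.329 I₀.
I₂ = I₁ cos²(124° − 55°) = 0.329 I₀ · cos²(69°) = 0.04225 I₀.
I₃ = I₂ cos²(177° − 124°) = 0.04225 I₀ · cos²(53°) = 0.0153 I₀.
Transmitted fraction = 0.0153.

≈ 0.0153 I₀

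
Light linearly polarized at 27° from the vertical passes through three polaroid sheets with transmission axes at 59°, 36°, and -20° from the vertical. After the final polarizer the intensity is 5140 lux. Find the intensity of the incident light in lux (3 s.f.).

I₁ = I₀ cos²(59° − 27°) = I₀ cos²(32°) = 0.7192 I₀.
I₂ = I₁ cos²(36° − 59°) = 0.7192 I₀ · cos²(23°) = 0.6094 I₀.
I₃ = I₂ cos²(-20° − 36°) = 0.6094 I₀ · cos²(56°) = 0.1906 I₀.
So 5140 lux = 0.1906 I₀, giving I₀ = 5140/0.1906 = 2.697e+04 lux.

I₀ ≈ 2.70e4 lux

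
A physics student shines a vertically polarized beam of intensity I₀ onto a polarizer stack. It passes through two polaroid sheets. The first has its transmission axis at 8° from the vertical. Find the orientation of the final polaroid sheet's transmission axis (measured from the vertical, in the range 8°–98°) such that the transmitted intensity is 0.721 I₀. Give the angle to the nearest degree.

I₁ = I₀ cos²(8° − 0°) = I₀ cos²(8°) = 0.9806 I₀.
Need I₂/I₀ = 0.721, so cos²(θ − 8°) = 0.721 / 0.9806 = 0.7352.
θ − 8° = arccos(√0.7352) = 31.0°, giving θ ≈ 8 + 31.0 = 39.0°.

θ ≈ 39°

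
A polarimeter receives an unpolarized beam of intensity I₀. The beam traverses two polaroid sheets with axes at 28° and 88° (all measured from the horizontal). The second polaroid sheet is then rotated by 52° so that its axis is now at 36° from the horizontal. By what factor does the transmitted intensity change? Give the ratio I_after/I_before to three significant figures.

I_new/I_old ≈ 3.92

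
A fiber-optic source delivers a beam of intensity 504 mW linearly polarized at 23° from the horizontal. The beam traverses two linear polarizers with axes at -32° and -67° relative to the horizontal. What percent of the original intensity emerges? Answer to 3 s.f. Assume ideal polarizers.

≈ 22.1%

I₁ = 504 mW · cos²(55°) = 165.8 mW.
I₂ = I₁ · cos²(35°) = 165.8 · 0.671 = 111.3 mW.
That is 22.08% of the incident intensity.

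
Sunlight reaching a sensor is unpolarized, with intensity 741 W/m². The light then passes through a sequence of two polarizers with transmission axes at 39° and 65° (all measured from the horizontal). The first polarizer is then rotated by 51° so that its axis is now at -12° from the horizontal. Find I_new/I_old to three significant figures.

I_new/I_old ≈ 0.0626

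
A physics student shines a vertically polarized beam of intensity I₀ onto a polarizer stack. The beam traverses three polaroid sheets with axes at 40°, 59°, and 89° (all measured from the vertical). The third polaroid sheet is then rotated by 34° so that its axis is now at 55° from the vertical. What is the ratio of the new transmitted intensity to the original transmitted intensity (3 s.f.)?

I_new/I_old ≈ 1.33

Before rotation:
By Malus's law, I₁ = I₀ cos²(40° − 0°) = I₀ cos²(40°) = 0.5868 I₀.
I₂ = I₁ cos²(59° − 40°) = 0.5868 I₀ · cos²(19°) = 0.5246 I₀.
I₃ = I₂ cos²(89° − 59°) = 0.5246 I₀ · cos²(30°) = 0.3935 I₀.
After rotation:
I₁ = I₀ cos²(40° − 0°) = I₀ cos²(40°) = 0.5868 I₀.
I₂ = I₁ cos²(59° − 40°) = 0.5868 I₀ · cos²(19°) = 0.5246 I₀.
I₃ = I₂ cos²(55° − 59°) = 0.5246 I₀ · cos²(4°) = 0.5221 I₀.
Ratio = 0.5221 / 0.3935 = 1.327.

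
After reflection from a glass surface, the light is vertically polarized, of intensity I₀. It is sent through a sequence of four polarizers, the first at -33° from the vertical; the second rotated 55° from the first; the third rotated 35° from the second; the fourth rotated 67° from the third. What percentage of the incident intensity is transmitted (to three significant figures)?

I₁ = I₀ cos²(-33° − 0°) = I₀ cos²(33°) = 0.7034 I₀.
I₂ = I₁ cos²(55°) = 0.7034 · 0.329 I₀ = 0.2314 I₀.
I₃ = I₂ cos²(35°) = 0.2314 · 0.671 I₀ = 0.1553 I₀.
I₄ = I₃ cos²(67°) = 0.1553 · 0.1527 I₀ = 0.02371 I₀.
That is 2.371% of the incident intensity.

≈ 2.37%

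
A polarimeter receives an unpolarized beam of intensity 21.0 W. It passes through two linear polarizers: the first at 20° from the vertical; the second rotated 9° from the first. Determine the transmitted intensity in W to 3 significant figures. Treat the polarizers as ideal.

Unpolarized light through the first polarizer → I₁ = 21.0 W/2 = 10.5 W, polarized at 20°.
I₂ = I₁ · cos²(9°) = 10.5 · 0.9755 = 10.24 W.

I ≈ 10.2 W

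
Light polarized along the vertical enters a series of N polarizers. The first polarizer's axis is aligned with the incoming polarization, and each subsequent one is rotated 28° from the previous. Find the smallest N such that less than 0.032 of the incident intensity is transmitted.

N = 15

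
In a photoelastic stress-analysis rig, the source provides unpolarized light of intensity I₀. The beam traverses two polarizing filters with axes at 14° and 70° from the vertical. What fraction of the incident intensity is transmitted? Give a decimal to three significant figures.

≈ 0.156 I₀

Unpolarized light through the first polarizer → I₁ = ½ I₀, now polarized at 14°.
I₂ = I₁ cos²(70° − 14°) = 0.5 I₀ · cos²(56°) = 0.1563 I₀.
Transmitted fraction = 0.1563.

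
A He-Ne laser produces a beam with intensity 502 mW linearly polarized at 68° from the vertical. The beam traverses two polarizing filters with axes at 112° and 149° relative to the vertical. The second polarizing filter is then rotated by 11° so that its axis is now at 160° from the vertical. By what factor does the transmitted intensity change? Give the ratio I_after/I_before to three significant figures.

I_new/I_old ≈ 0.702

Before rotation:
By Malus's law, I₁ = I₀ cos²(112° − 68°) = I₀ cos²(44°) = 0.5174 I₀.
I₂ = I₁ cos²(149° − 112°) = 0.5174 I₀ · cos²(37°) = 0.33 I₀.
After rotation:
I₁ = I₀ cos²(112° − 68°) = I₀ cos²(44°) = 0.5174 I₀.
I₂ = I₁ cos²(160° − 112°) = 0.5174 I₀ · cos²(48°) = 0.2317 I₀.
Ratio = 0.2317 / 0.33 = 0.702.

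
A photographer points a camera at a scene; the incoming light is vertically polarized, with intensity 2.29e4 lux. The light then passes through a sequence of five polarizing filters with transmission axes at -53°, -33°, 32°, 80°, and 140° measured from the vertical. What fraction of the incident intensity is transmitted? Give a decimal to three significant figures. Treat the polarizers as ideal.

I₁ = 2.29e4 lux · cos²(53°) = 8294 lux.
I₂ = I₁ · cos²(20°) = 8294 · 0.883 = 7324 lux.
I₃ = I₂ · cos²(65°) = 7324 · 0.1786 = 1308 lux.
I₄ = I₃ · cos²(48°) = 1308 · 0.4477 = 585.7 lux.
I₅ = I₄ · cos²(60°) = 585.7 · 0.25 = 146.4 lux.
Transmitted fraction = 0.006394.

I/I₀ ≈ 0.00639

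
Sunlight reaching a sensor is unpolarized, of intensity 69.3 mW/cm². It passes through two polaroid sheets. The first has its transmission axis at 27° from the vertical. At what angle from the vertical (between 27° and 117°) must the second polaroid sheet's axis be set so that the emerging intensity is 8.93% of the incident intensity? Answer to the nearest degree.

Unpolarized light through the first polarizer → I₁ = ½ I₀, now polarized at 27°.
Need I₂/I₀ = 0.0893, so cos²(θ − 27°) = 0.0893 / 0.5 = 0.1786.
θ − 27° = arccos(√0.1786) = 65.0°, giving θ ≈ 27 + 65.0 = 92.0°.

θ ≈ 92°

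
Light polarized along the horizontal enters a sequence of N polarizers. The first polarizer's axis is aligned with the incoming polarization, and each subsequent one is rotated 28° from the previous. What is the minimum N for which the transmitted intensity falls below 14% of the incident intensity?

N = 9

First polarizer is aligned with the polarization: full transmission.
Each further stage multiplies by cos²(28°) = 0.7796.
After N polarizers: T = 0.7796^(N−1). Require T < 0.14 ⇒ N−1 > ln(0.14)/ln(0.7796) = 7.90, so N−1 ≥ 8 and N = 9.
Check: N=9 gives T = 0.1364 < 0.14; N=8 gives T = 0.175.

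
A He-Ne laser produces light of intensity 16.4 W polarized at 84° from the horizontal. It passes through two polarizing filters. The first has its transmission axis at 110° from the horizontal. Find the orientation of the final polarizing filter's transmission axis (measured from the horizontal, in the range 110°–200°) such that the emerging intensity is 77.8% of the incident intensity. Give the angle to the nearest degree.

θ ≈ 121°

By Malus's law, I₁ = I₀ cos²(110° − 84°) = I₀ cos²(26°) = 0.8078 I₀.
Need I₂/I₀ = 0.778, so cos²(θ − 110°) = 0.778 / 0.8078 = 0.9631.
θ − 110° = arccos(√0.9631) = 11.1°, giving θ ≈ 110 + 11.1 = 121.1°.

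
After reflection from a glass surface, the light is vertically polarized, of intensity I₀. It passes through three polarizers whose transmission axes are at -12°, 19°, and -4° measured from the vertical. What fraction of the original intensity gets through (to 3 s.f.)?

≈ 0.596 I₀

By Malus's law, I₁ = I₀ cos²(-12° − 0°) = I₀ cos²(12°) = 0.9568 I₀.
I₂ = I₁ cos²(19° + 12°) = 0.9568 I₀ · cos²(31°) = 0.703 I₀.
I₃ = I₂ cos²(-4° − 19°) = 0.703 I₀ · cos²(23°) = 0.5957 I₀.
Transmitted fraction = 0.5957.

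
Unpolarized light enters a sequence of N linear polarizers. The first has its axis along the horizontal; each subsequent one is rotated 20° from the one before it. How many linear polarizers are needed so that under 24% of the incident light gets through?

N = 7

First polarizer halves the unpolarized light: factor 1/2.
Each further stage multiplies by cos²(20°) = 0.883.
After N polarizers: T = 0.5·0.883^(N−1). Require T < 0.24 ⇒ N−1 > ln(0.24/0.5)/ln(0.883) = 5.90, so N−1 ≥ 6 and N = 7.
Check: N=7 gives T = 0.237 < 0.24; N=6 gives T = 0.2684.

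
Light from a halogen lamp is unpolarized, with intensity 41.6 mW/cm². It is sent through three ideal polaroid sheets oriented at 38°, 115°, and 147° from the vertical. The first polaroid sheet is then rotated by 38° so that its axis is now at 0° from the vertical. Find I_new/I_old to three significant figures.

Before rotation:
Unpolarized light through the first polarizer → I₁ = ½ I₀, now polarized at 38°.
I₂ = I₁ cos²(115° − 38°) = 0.5 I₀ · cos²(77°) = 0.0253 I₀.
I₃ = I₂ cos²(147° − 115°) = 0.0253 I₀ · cos²(32°) = 0.0182 I₀.
After rotation:
Unpolarized light through the first polarizer → I₁ = ½ I₀, now polarized at 0°.
Angle between axes 1 and 2: 65°. I₂ = 0.5 I₀ · cos²(65°) = 0.0893 I₀.
I₃ = I₂ cos²(147° − 115°) = 0.0893 I₀ · cos²(32°) = 0.06423 I₀.
Ratio = 0.06423 / 0.0182 = 3.53.

I_new/I_old ≈ 3.53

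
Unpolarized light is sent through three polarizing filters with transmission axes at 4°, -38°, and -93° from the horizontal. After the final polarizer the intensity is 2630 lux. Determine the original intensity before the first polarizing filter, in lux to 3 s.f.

Unpolarized light through the first polarizer → I₁ = ½ I₀, now polarized at 4°.
I₂ = I₁ cos²(-38° − 4°) = 0.5 I₀ · cos²(42°) = 0.2761 I₀.
I₃ = I₂ cos²(-93° + 38°) = 0.2761 I₀ · cos²(55°) = 0.09084 I₀.
So 2630 lux = 0.09084 I₀, giving I₀ = 2630/0.09084 = 2.895e+04 lux.

I₀ ≈ 2.90e4 lux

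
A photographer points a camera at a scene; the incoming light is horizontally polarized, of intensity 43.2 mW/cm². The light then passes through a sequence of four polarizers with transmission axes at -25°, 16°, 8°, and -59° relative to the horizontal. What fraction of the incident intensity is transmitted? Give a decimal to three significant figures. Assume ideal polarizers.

I₁ = 43.2 mW/cm² · cos²(25°) = 35.48 mW/cm².
I₂ = I₁ · cos²(41°) = 35.48 · 0.5696 = 20.21 mW/cm².
I₃ = I₂ · cos²(8°) = 20.21 · 0.9806 = 19.82 mW/cm².
I₄ = I₃ · cos²(67°) = 19.82 · 0.1527 = 3.026 mW/cm².
Transmitted fraction = 0.07004.

I/I₀ ≈ 0.0700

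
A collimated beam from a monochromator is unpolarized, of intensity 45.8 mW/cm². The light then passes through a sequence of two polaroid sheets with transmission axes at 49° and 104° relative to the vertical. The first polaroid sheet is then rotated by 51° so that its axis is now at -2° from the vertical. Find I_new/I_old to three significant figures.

I_new/I_old ≈ 0.231

Before rotation:
Unpolarized light through the first polarizer → I₁ = ½ I₀, now polarized at 49°.
I₂ = I₁ cos²(104° − 49°) = 0.5 I₀ · cos²(55°) = 0.1645 I₀.
After rotation:
Unpolarized light through the first polarizer → I₁ = ½ I₀, now polarized at -2°.
Angle between axes 1 and 2: 74°. I₂ = 0.5 I₀ · cos²(74°) = 0.03799 I₀.
Ratio = 0.03799 / 0.1645 = 0.2309.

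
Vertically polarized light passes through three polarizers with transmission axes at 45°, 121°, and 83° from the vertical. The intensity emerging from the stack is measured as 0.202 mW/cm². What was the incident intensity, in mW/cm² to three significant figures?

I₁ = I₀ cos²(45° − 0°) = I₀ cos²(45°) = 0.5 I₀.
I₂ = I₁ cos²(121° − 45°) = 0.5 I₀ · cos²(76°) = 0.02926 I₀.
I₃ = I₂ cos²(83° − 121°) = 0.02926 I₀ · cos²(38°) = 0.01817 I₀.
So 0.202 mW/cm² = 0.01817 I₀, giving I₀ = 0.202/0.01817 = 11.12 mW/cm².

I₀ ≈ 11.1 mW/cm²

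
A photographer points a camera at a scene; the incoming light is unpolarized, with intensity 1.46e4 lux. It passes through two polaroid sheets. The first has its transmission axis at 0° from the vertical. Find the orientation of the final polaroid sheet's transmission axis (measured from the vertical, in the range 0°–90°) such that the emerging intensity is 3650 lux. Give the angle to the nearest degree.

Unpolarized light through the first polarizer → I₁ = ½ I₀, now polarized at 0°.
Target fraction: 3650 / 1.46e4 lux = 0.25 of I₀.
Need I₂/I₀ = 0.25, so cos²(θ − 0°) = 0.25 / 0.5 = 0.5.
θ − 0° = arccos(√0.5) = 45.0°, giving θ ≈ 0 + 45.0 = 45.0°.

θ ≈ 45°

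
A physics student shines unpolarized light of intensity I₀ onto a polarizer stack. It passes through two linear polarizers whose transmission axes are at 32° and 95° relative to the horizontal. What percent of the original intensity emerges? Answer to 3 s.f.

≈ 10.3%

Unpolarized light through the first polarizer → I₁ = ½ I₀, now polarized at 32°.
I₂ = I₁ cos²(95° − 32°) = 0.5 I₀ · cos²(63°) = 0.1031 I₀.
That is 10.31% of the incident intensity.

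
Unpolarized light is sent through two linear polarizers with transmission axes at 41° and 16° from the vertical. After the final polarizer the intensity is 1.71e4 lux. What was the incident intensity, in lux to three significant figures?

Unpolarized light through the first polarizer → I₁ = ½ I₀, now polarized at 41°.
I₂ = I₁ cos²(16° − 41°) = 0.5 I₀ · cos²(25°) = 0.4107 I₀.
So 1.71e4 lux = 0.4107 I₀, giving I₀ = 1.71e4/0.4107 = 4.164e+04 lux.

I₀ ≈ 4.16e4 lux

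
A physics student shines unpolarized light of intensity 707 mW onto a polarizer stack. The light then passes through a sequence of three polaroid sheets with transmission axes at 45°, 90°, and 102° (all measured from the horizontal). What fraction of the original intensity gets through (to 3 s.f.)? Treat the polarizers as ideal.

I/I₀ ≈ 0.239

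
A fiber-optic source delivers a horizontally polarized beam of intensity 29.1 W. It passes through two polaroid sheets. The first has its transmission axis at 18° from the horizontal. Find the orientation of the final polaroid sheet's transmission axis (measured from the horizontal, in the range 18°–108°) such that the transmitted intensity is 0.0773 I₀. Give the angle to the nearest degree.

By Malus's law, I₁ = I₀ cos²(18° − 0°) = I₀ cos²(18°) = 0.9045 I₀.
Need I₂/I₀ = 0.0773, so cos²(θ − 18°) = 0.0773 / 0.9045 = 0.08546.
θ − 18° = arccos(√0.08546) = 73.0°, giving θ ≈ 18 + 73.0 = 91.0°.

θ ≈ 91°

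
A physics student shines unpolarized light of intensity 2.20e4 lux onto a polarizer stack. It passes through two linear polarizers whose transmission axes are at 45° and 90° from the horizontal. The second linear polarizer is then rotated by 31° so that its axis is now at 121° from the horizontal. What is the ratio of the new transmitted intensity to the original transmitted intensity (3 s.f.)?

Before rotation:
Unpolarized light through the first polarizer → I₁ = ½ I₀, now polarized at 45°.
I₂ = I₁ cos²(90° − 45°) = 0.5 I₀ · cos²(45°) = 0.25 I₀.
After rotation:
Unpolarized light through the first polarizer → I₁ = ½ I₀, now polarized at 45°.
I₂ = I₁ cos²(121° − 45°) = 0.5 I₀ · cos²(76°) = 0.02926 I₀.
Ratio = 0.02926 / 0.25 = 0.1171.

I_new/I_old ≈ 0.117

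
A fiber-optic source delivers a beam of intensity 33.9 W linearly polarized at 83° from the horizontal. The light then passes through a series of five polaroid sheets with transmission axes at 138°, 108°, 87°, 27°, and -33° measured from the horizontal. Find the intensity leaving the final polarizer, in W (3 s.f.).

I ≈ 0.456 W

I₁ = 33.9 W · cos²(55°) = 11.15 W.
I₂ = I₁ · cos²(30°) = 11.15 · 0.75 = 8.365 W.
I₃ = I₂ · cos²(21°) = 8.365 · 0.8716 = 7.29 W.
I₄ = I₃ · cos²(60°) = 7.29 · 0.25 = 1.823 W.
I₅ = I₄ · cos²(60°) = 1.823 · 0.25 = 0.4556 W.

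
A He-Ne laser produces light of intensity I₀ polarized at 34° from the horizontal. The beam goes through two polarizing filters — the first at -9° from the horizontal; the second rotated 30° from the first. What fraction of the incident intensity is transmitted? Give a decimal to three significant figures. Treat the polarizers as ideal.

I₁ = I₀ cos²(-9° − 34°) = I₀ cos²(43°) = 0.5349 I₀.
I₂ = I₁ cos²(30°) = 0.5349 · 0.75 I₀ = 0.4012 I₀.
Transmitted fraction = 0.4012.

≈ 0.401 I₀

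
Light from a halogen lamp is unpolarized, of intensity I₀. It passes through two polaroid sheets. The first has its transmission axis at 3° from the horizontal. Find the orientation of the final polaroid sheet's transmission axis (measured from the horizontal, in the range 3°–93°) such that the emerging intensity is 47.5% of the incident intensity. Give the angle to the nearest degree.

Unpolarized light through the first polarizer → I₁ = ½ I₀, now polarized at 3°.
Need I₂/I₀ = 0.475, so cos²(θ − 3°) = 0.475 / 0.5 = 0.95.
θ − 3° = arccos(√0.95) = 12.9°, giving θ ≈ 3 + 12.9 = 15.9°.

θ ≈ 16°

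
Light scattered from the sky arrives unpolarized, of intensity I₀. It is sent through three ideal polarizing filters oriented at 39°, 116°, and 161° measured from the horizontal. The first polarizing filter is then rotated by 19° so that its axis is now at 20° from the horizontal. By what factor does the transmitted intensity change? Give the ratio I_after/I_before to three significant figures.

Before rotation:
Unpolarized light through the first polarizer → I₁ = ½ I₀, now polarized at 39°.
I₂ = I₁ cos²(116° − 39°) = 0.5 I₀ · cos²(77°) = 0.0253 I₀.
I₃ = I₂ cos²(161° − 116°) = 0.0253 I₀ · cos²(45°) = 0.01265 I₀.
After rotation:
Unpolarized light through the first polarizer → I₁ = ½ I₀, now polarized at 20°.
Angle between axes 1 and 2: 84°. I₂ = 0.5 I₀ · cos²(84°) = 0.005463 I₀.
I₃ = I₂ cos²(161° − 116°) = 0.005463 I₀ · cos²(45°) = 0.002732 I₀.
Ratio = 0.002732 / 0.01265 = 0.2159.

I_new/I_old ≈ 0.216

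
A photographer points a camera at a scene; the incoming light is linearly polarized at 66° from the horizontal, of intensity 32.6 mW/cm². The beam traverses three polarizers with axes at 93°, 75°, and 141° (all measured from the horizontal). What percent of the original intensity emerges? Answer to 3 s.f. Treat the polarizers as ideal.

I₁ = 32.6 mW/cm² · cos²(27°) = 25.88 mW/cm².
I₂ = I₁ · cos²(18°) = 25.88 · 0.9045 = 23.41 mW/cm².
I₃ = I₂ · cos²(66°) = 23.41 · 0.1654 = 3.873 mW/cm².
That is 11.88% of the incident intensity.

≈ 11.9%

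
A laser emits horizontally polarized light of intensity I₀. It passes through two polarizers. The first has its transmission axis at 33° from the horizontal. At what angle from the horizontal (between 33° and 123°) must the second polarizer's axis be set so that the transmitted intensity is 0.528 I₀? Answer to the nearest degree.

θ ≈ 63°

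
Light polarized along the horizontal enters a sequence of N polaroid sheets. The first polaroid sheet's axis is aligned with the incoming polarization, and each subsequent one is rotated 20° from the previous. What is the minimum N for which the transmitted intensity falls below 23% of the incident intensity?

N = 13

First polarizer is aligned with the polarization: full transmission.
Each further stage multiplies by cos²(20°) = 0.883.
After N polarizers: T = 0.883^(N−1). Require T < 0.23 ⇒ N−1 > ln(0.23)/ln(0.883) = 11.81, so N−1 ≥ 12 and N = 13.
Check: N=13 gives T = 0.2247 < 0.23; N=12 gives T = 0.2545.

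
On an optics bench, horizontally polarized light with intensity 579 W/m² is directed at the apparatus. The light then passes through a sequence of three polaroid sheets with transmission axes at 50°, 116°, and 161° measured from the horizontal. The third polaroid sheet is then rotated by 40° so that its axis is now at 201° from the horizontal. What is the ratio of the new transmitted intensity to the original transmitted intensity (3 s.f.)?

I_new/I_old ≈ 0.0152

Before rotation:
I₁ = I₀ cos²(50° − 0°) = I₀ cos²(50°) = 0.4132 I₀.
I₂ = I₁ cos²(116° − 50°) = 0.4132 I₀ · cos²(66°) = 0.06835 I₀.
I₃ = I₂ cos²(161° − 116°) = 0.06835 I₀ · cos²(45°) = 0.03418 I₀.
After rotation:
I₁ = I₀ cos²(50° − 0°) = I₀ cos²(50°) = 0.4132 I₀.
I₂ = I₁ cos²(116° − 50°) = 0.4132 I₀ · cos²(66°) = 0.06835 I₀.
I₃ = I₂ cos²(201° − 116°) = 0.06835 I₀ · cos²(85°) = 0.0005192 I₀.
Ratio = 0.0005192 / 0.03418 = 0.01519.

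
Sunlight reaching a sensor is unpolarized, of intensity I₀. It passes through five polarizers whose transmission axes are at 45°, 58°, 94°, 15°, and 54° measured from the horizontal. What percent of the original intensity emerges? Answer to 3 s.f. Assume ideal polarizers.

≈ 0.683%

Unpolarized light through the first polarizer → I₁ = ½ I₀, now polarized at 45°.
I₂ = I₁ cos²(58° − 45°) = 0.5 I₀ · cos²(13°) = 0.4747 I₀.
I₃ = I₂ cos²(94° − 58°) = 0.4747 I₀ · cos²(36°) = 0.3107 I₀.
I₄ = I₃ cos²(15° − 94°) = 0.3107 I₀ · cos²(79°) = 0.01131 I₀.
I₅ = I₄ cos²(54° − 15°) = 0.01131 I₀ · cos²(39°) = 0.006832 I₀.
That is 0.6832% of the incident intensity.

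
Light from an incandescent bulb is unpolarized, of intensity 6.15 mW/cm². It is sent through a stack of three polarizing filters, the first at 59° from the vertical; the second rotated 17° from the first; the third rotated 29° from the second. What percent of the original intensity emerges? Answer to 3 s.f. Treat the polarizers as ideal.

≈ 35.0%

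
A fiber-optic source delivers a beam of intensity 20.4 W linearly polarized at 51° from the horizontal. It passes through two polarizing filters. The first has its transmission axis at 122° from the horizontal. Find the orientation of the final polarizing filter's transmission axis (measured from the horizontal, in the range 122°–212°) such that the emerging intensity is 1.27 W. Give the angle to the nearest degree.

By Malus's law, I₁ = I₀ cos²(122° − 51°) = I₀ cos²(71°) = 0.106 I₀.
Target fraction: 1.27 / 20.4 W = 0.06225 of I₀.
Need I₂/I₀ = 0.06225, so cos²(θ − 122°) = 0.06225 / 0.106 = 0.5873.
θ − 122° = arccos(√0.5873) = 40.0°, giving θ ≈ 122 + 40.0 = 162.0°.

θ ≈ 162°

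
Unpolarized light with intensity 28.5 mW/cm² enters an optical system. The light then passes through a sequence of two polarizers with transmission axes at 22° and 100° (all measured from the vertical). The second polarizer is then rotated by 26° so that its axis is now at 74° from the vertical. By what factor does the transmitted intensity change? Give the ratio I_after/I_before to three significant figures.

Before rotation:
Unpolarized light through the first polarizer → I₁ = ½ I₀, now polarized at 22°.
I₂ = I₁ cos²(100° − 22°) = 0.5 I₀ · cos²(78°) = 0.02161 I₀.
After rotation:
Unpolarized light through the first polarizer → I₁ = ½ I₀, now polarized at 22°.
I₂ = I₁ cos²(74° − 22°) = 0.5 I₀ · cos²(52°) = 0.1895 I₀.
Ratio = 0.1895 / 0.02161 = 8.769.

I_new/I_old ≈ 8.77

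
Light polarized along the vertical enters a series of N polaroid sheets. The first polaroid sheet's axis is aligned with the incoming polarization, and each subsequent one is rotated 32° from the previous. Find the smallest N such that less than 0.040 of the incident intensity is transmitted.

First polarizer is aligned with the polarization: full transmission.
Each further stage multiplies by cos²(32°) = 0.7192.
After N polarizers: T = 0.7192^(N−1). Require T < 0.040 ⇒ N−1 > ln(0.040)/ln(0.7192) = 9.76, so N−1 ≥ 10 and N = 11.
Check: N=11 gives T = 0.03702 < 0.040; N=10 gives T = 0.05147.

N = 11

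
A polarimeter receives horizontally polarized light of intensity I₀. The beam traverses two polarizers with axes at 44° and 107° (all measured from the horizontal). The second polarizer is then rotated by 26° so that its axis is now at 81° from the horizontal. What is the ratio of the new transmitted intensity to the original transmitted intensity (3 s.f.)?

I_new/I_old ≈ 3.09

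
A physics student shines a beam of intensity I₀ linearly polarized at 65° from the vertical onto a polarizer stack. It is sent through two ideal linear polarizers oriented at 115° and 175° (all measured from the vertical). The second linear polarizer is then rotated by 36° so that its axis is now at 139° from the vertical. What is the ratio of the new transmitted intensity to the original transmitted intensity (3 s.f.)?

I_new/I_old ≈ 3.34

Before rotation:
I₁ = I₀ cos²(115° − 65°) = I₀ cos²(50°) = 0.4132 I₀.
I₂ = I₁ cos²(175° − 115°) = 0.4132 I₀ · cos²(60°) = 0.1033 I₀.
After rotation:
I₁ = I₀ cos²(115° − 65°) = I₀ cos²(50°) = 0.4132 I₀.
I₂ = I₁ cos²(139° − 115°) = 0.4132 I₀ · cos²(24°) = 0.3448 I₀.
Ratio = 0.3448 / 0.1033 = 3.338.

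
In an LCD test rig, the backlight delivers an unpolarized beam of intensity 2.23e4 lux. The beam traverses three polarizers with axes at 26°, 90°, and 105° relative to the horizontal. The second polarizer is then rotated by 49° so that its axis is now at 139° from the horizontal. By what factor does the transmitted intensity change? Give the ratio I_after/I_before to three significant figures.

I_new/I_old ≈ 0.585

Before rotation:
Unpolarized light through the first polarizer → I₁ = ½ I₀, now polarized at 26°.
I₂ = I₁ cos²(90° − 26°) = 0.5 I₀ · cos²(64°) = 0.09608 I₀.
I₃ = I₂ cos²(105° − 90°) = 0.09608 I₀ · cos²(15°) = 0.08965 I₀.
After rotation:
Unpolarized light through the first polarizer → I₁ = ½ I₀, now polarized at 26°.
Angle between axes 1 and 2: 67°. I₂ = 0.5 I₀ · cos²(67°) = 0.07634 I₀.
I₃ = I₂ cos²(105° − 139°) = 0.07634 I₀ · cos²(34°) = 0.05247 I₀.
Ratio = 0.05247 / 0.08965 = 0.5852.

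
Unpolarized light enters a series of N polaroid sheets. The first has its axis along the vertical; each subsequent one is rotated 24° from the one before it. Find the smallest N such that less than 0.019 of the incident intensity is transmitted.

N = 20

First polarizer halves the unpolarized light: factor 1/2.
Each further stage multiplies by cos²(24°) = 0.8346.
After N polarizers: T = 0.5·0.8346^(N−1). Require T < 0.019 ⇒ N−1 > ln(0.019/0.5)/ln(0.8346) = 18.08, so N−1 ≥ 19 and N = 20.
Check: N=20 gives T = 0.0161 < 0.019; N=19 gives T = 0.01929.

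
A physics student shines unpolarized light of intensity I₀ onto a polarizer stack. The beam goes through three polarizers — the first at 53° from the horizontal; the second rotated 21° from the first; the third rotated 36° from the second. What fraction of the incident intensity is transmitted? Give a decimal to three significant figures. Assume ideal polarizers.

≈ 0.285 I₀

Unpolarized light through the first polarizer → I₁ = ½ I₀, now polarized at 53°.
I₂ = I₁ cos²(21°) = 0.5 · 0.8716 I₀ = 0.4358 I₀.
I₃ = I₂ cos²(36°) = 0.4358 · 0.6545 I₀ = 0.2852 I₀.
Transmitted fraction = 0.2852.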